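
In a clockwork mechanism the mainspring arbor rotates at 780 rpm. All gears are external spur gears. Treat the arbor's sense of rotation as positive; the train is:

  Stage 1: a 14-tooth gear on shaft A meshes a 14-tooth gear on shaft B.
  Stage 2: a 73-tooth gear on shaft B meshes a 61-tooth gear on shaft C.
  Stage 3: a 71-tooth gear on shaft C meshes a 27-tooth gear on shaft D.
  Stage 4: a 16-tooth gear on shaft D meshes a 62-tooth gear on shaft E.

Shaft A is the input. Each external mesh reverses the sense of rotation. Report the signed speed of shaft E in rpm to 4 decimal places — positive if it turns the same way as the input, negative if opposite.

Stage 1 [14T→14T]: ω = 780.0000×14/14 = 780.0000 rpm, dir flips to −; running = −780.0000
Stage 2 [73T→61T]: ω = 780.0000×73/61 = 933.4426 rpm, dir flips to +; running = +933.4426
Stage 3 [71T→27T]: ω = 933.4426×71/27 = 2454.6084 rpm, dir flips to −; running = −2454.6084
Stage 4 [16T→62T]: ω = 2454.6084×16/62 = 633.4473 rpm, dir flips to +; running = +633.4473

+633.4473 rpm (same as input, |ω| = 633.4473 rpm)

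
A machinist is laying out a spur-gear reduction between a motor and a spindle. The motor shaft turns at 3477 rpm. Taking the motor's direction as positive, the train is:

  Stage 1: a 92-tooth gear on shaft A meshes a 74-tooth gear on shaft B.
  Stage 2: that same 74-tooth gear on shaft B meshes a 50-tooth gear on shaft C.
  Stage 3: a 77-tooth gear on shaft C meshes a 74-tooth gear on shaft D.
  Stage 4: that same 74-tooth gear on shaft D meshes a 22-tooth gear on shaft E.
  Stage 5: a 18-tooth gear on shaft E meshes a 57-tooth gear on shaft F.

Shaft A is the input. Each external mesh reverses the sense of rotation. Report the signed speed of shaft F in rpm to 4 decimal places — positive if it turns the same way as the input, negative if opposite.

-7071.1200 rpm (opposite to input, |ω| = 7071.1200 rpm)

Stage 1 [92T→74T]: ω = 3477.0000×92/74 = 4322.7568 rpm, dir flips to −; running = −4322.7568
Stage 2 [74T→50T]: ω = 4322.7568×74/50 = 6397.6800 rpm, dir flips to +; running = +6397.6800
Stage 3 [77T→74T]: ω = 6397.6800×77/74 = 6657.0454 rpm, dir flips to −; running = −6657.0454
Stage 4 [74T→22T]: ω = 6657.0454×74/22 = 22391.8800 rpm, dir flips to +; running = +22391.8800
Stage 5 [18T→57T]: ω = 22391.8800×18/57 = 7071.1200 rpm, dir flips to −; running = −7071.1200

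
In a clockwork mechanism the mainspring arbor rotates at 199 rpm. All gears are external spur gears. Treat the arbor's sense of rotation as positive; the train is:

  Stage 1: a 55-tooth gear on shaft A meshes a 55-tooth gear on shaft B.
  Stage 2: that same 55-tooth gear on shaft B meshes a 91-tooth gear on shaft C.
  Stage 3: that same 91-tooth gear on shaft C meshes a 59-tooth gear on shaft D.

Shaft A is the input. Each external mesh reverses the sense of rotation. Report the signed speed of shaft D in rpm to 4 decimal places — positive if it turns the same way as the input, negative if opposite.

Stage 1 [55T→55T]: ω = 199.0000×55/55 = 199.0000 rpm, dir flips to −; running = −199.0000
Stage 2 [55T→91T]: ω = 199.0000×55/91 = 120.2747 rpm, dir flips to +; running = +120.2747
Stage 3 [91T→59T]: ω = 120.2747×91/59 = 185.5085 rpm, dir flips to −; running = −185.5085

-185.5085 rpm (opposite to input, |ω| = 185.5085 rpm)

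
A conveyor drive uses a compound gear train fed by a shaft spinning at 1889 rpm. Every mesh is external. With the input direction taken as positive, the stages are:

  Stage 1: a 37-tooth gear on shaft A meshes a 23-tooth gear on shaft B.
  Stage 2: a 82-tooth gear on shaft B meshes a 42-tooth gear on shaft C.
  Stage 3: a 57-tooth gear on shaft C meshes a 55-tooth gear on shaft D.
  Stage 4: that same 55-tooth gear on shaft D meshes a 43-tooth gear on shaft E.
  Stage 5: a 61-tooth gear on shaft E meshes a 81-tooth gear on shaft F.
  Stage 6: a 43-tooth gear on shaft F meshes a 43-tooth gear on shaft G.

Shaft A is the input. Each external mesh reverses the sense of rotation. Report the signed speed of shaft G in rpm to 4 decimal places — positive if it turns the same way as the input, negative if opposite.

Stage 1 [37T→23T]: ω = 1889.0000×37/23 = 3038.8261 rpm, dir flips to −; running = −3038.8261
Stage 2 [82T→42T]: ω = 3038.8261×82/42 = 5932.9462 rpm, dir flips to +; running = +5932.9462
Stage 3 [57T→55T]: ω = 5932.9462×57/55 = 6148.6897 rpm, dir flips to −; running = −6148.6897
Stage 4 [55T→43T]: ω = 6148.6897×55/43 = 7864.6031 rpm, dir flips to +; running = +7864.6031
Stage 5 [61T→81T]: ω = 7864.6031×61/81 = 5922.7258 rpm, dir flips to −; running = −5922.7258
Stage 6 [43T→43T]: ω = 5922.7258×43/43 = 5922.7258 rpm, dir flips to +; running = +5922.7258

+5922.7258 rpm (same as input, |ω| = 5922.7258 rpm)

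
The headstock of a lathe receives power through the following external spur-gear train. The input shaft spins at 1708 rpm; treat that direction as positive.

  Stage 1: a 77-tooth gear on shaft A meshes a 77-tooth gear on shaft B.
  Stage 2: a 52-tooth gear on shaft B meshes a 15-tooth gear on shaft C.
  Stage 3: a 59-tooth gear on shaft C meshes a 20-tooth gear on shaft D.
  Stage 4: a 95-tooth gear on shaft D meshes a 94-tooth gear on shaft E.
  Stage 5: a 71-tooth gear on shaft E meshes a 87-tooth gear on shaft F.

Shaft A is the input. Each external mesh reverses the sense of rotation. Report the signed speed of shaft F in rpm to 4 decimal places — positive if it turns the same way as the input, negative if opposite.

Stage 1 [77T→77T]: ω = 1708.0000×77/77 = 1708.0000 rpm, dir flips to −; running = −1708.0000
Stage 2 [52T→15T]: ω = 1708.0000×52/15 = 5921.0667 rpm, dir flips to +; running = +5921.0667
Stage 3 [59T→20T]: ω = 5921.0667×59/20 = 17467.1467 rpm, dir flips to −; running = −17467.1467
Stage 4 [95T→94T]: ω = 17467.1467×95/94 = 17652.9674 rpm, dir flips to +; running = +17652.9674
Stage 5 [71T→87T]: ω = 17652.9674×71/87 = 14406.4446 rpm, dir flips to −; running = −14406.4446

-14406.4446 rpm (opposite to input, |ω| = 14406.4446 rpm)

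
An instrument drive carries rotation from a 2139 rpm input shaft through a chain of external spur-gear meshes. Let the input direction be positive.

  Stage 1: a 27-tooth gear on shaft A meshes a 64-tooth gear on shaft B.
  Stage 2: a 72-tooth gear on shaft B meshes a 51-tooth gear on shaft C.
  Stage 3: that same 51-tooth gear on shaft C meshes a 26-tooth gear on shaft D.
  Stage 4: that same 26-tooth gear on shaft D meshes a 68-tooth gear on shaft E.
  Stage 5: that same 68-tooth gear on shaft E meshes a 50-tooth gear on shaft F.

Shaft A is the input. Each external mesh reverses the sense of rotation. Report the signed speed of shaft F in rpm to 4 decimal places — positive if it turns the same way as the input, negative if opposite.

Stage 1 [27T→64T]: ω = 2139.0000×27/64 = 902.3906 rpm, dir flips to −; running = −902.3906
Stage 2 [72T→51T]: ω = 902.3906×72/51 = 1273.9632 rpm, dir flips to +; running = +1273.9632
Stage 3 [51T→26T]: ω = 1273.9632×51/26 = 2498.9279 rpm, dir flips to −; running = −2498.9279
Stage 4 [26T→68T]: ω = 2498.9279×26/68 = 955.4724 rpm, dir flips to +; running = +955.4724
Stage 5 [68T→50T]: ω = 955.4724×68/50 = 1299.4425 rpm, dir flips to −; running = −1299.4425

-1299.4425 rpm (opposite to input, |ω| = 1299.4425 rpm)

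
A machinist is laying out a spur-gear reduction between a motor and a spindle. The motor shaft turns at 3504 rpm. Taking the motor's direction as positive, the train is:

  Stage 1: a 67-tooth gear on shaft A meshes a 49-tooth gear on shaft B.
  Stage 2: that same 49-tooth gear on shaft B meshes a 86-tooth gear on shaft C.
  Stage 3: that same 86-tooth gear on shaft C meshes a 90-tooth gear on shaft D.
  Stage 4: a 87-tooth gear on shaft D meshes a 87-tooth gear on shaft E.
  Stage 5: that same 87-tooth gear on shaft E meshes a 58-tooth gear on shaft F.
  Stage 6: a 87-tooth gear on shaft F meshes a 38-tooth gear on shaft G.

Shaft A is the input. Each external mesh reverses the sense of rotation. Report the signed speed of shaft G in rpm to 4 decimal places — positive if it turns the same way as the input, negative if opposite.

Stage 1 [67T→49T]: ω = 3504.0000×67/49 = 4791.1837 rpm, dir flips to −; running = −4791.1837
Stage 2 [49T→86T]: ω = 4791.1837×49/86 = 2729.8605 rpm, dir flips to +; running = +2729.8605
Stage 3 [86T→90T]: ω = 2729.8605×86/90 = 2608.5333 rpm, dir flips to −; running = −2608.5333
Stage 4 [87T→87T]: ω = 2608.5333×87/87 = 2608.5333 rpm, dir flips to +; running = +2608.5333
Stage 5 [87T→58T]: ω = 2608.5333×87/58 = 3912.8000 rpm, dir flips to −; running = −3912.8000
Stage 6 [87T→38T]: ω = 3912.8000×87/38 = 8958.2526 rpm, dir flips to +; running = +8958.2526

+8958.2526 rpm (same as input, |ω| = 8958.2526 rpm)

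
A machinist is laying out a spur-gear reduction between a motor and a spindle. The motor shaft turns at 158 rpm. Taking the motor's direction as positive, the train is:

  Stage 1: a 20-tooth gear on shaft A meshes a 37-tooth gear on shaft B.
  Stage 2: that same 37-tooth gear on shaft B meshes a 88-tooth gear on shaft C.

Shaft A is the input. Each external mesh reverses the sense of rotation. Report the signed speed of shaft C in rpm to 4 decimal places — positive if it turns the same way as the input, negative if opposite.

+35.9091 rpm (same as input, |ω| = 35.9091 rpm)

Stage 1 [20T→37T]: ω = 158.0000×20/37 = 85.4054 rpm, dir flips to −; running = −85.4054
Stage 2 [37T→88T]: ω = 85.4054×37/88 = 35.9091 rpm, dir flips to +; running = +35.9091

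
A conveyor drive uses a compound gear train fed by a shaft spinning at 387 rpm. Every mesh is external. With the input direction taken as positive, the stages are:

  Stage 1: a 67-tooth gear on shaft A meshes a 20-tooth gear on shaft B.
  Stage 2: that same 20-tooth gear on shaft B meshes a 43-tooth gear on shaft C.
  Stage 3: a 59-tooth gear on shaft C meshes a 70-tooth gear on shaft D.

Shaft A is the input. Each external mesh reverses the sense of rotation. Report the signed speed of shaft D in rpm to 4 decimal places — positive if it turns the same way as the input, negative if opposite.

Stage 1 [67T→20T]: ω = 387.0000×67/20 = 1296.4500 rpm, dir flips to −; running = −1296.4500
Stage 2 [20T→43T]: ω = 1296.4500×20/43 = 603.0000 rpm, dir flips to +; running = +603.0000
Stage 3 [59T→70T]: ω = 603.0000×59/70 = 508.2429 rpm, dir flips to −; running = −508.2429

-508.2429 rpm (opposite to input, |ω| = 508.2429 rpm)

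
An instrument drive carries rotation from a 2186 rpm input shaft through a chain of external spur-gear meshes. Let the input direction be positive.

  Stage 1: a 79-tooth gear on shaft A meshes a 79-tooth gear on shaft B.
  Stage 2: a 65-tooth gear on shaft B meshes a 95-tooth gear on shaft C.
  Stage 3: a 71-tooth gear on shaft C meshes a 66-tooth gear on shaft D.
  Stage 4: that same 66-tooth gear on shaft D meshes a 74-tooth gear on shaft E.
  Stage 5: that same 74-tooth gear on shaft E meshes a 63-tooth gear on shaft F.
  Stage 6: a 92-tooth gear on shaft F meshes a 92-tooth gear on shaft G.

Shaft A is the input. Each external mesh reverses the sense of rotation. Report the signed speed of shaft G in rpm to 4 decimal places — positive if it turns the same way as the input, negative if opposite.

+1685.6124 rpm (same as input, |ω| = 1685.6124 rpm)

Stage 1 [79T→79T]: ω = 2186.0000×79/79 = 2186.0000 rpm, dir flips to −; running = −2186.0000
Stage 2 [65T→95T]: ω = 2186.0000×65/95 = 1495.6842 rpm, dir flips to +; running = +1495.6842
Stage 3 [71T→66T]: ω = 1495.6842×71/66 = 1608.9936 rpm, dir flips to −; running = −1608.9936
Stage 4 [66T→74T]: ω = 1608.9936×66/74 = 1435.0484 rpm, dir flips to +; running = +1435.0484
Stage 5 [74T→63T]: ω = 1435.0484×74/63 = 1685.6124 rpm, dir flips to −; running = −1685.6124
Stage 6 [92T→92T]: ω = 1685.6124×92/92 = 1685.6124 rpm, dir flips to +; running = +1685.6124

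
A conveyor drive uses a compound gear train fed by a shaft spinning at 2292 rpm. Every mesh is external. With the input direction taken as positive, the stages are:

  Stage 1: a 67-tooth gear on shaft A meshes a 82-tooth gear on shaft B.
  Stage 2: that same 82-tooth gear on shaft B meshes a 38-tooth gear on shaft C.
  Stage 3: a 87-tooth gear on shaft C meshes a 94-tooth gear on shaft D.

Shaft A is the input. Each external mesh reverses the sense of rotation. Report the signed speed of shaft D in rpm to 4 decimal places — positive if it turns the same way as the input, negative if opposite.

-3740.2206 rpm (opposite to input, |ω| = 3740.2206 rpm)

Stage 1 [67T→82T]: ω = 2292.0000×67/82 = 1872.7317 rpm, dir flips to −; running = −1872.7317
Stage 2 [82T→38T]: ω = 1872.7317×82/38 = 4041.1579 rpm, dir flips to +; running = +4041.1579
Stage 3 [87T→94T]: ω = 4041.1579×87/94 = 3740.2206 rpm, dir flips to −; running = −3740.2206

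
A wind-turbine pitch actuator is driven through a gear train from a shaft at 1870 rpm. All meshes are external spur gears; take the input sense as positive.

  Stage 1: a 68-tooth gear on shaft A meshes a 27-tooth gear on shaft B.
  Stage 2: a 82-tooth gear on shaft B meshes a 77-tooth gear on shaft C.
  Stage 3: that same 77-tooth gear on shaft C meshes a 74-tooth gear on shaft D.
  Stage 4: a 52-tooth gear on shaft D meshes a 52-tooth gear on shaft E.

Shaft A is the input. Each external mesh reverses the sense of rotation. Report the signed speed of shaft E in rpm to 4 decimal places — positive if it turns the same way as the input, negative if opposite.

+5218.7788 rpm (same as input, |ω| = 5218.7788 rpm)

Stage 1 [68T→27T]: ω = 1870.0000×68/27 = 4709.6296 rpm, dir flips to −; running = −4709.6296
Stage 2 [82T→77T]: ω = 4709.6296×82/77 = 5015.4497 rpm, dir flips to +; running = +5015.4497
Stage 3 [77T→74T]: ω = 5015.4497×77/74 = 5218.7788 rpm, dir flips to −; running = −5218.7788
Stage 4 [52T→52T]: ω = 5218.7788×52/52 = 5218.7788 rpm, dir flips to +; running = +5218.7788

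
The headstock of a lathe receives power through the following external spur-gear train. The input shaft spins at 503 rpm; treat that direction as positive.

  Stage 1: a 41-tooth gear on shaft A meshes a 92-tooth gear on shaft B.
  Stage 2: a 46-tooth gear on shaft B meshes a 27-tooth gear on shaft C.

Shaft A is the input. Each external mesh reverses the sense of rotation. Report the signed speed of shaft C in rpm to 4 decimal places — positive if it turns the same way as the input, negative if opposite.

+381.9074 rpm (same as input, |ω| = 381.9074 rpm)

Stage 1 [41T→92T]: ω = 503.0000×41/92 = 224.1630 rpm, dir flips to −; running = −224.1630
Stage 2 [46T→27T]: ω = 224.1630×46/27 = 381.9074 rpm, dir flips to +; running = +381.9074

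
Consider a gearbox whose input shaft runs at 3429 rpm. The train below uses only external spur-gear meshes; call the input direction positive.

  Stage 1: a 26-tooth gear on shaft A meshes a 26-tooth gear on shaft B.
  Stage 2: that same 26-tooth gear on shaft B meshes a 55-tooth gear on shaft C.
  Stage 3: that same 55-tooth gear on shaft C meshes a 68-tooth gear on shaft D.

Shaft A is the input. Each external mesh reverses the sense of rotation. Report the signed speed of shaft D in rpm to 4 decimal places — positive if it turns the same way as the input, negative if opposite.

Stage 1 [26T→26T]: ω = 3429.0000×26/26 = 3429.0000 rpm, dir flips to −; running = −3429.0000
Stage 2 [26T→55T]: ω = 3429.0000×26/55 = 1620.9818 rpm, dir flips to +; running = +1620.9818
Stage 3 [55T→68T]: ω = 1620.9818×55/68 = 1311.0882 rpm, dir flips to −; running = −1311.0882

-1311.0882 rpm (opposite to input, |ω| = 1311.0882 rpm)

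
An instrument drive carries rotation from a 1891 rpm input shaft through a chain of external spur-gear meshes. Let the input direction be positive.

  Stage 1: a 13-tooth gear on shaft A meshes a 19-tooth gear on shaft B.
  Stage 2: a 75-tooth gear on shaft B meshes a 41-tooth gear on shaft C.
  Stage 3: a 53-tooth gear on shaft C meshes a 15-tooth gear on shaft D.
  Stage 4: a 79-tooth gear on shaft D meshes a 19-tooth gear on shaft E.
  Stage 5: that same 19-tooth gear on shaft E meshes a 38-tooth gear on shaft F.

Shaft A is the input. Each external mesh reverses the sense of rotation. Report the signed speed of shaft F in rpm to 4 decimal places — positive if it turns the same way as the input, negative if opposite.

-17385.4843 rpm (opposite to input, |ω| = 17385.4843 rpm)

Stage 1 [13T→19T]: ω = 1891.0000×13/19 = 1293.8421 rpm, dir flips to −; running = −1293.8421
Stage 2 [75T→41T]: ω = 1293.8421×75/41 = 2366.7843 rpm, dir flips to +; running = +2366.7843
Stage 3 [53T→15T]: ω = 2366.7843×53/15 = 8362.6380 rpm, dir flips to −; running = −8362.6380
Stage 4 [79T→19T]: ω = 8362.6380×79/19 = 34770.9685 rpm, dir flips to +; running = +34770.9685
Stage 5 [19T→38T]: ω = 34770.9685×19/38 = 17385.4843 rpm, dir flips to −; running = −17385.4843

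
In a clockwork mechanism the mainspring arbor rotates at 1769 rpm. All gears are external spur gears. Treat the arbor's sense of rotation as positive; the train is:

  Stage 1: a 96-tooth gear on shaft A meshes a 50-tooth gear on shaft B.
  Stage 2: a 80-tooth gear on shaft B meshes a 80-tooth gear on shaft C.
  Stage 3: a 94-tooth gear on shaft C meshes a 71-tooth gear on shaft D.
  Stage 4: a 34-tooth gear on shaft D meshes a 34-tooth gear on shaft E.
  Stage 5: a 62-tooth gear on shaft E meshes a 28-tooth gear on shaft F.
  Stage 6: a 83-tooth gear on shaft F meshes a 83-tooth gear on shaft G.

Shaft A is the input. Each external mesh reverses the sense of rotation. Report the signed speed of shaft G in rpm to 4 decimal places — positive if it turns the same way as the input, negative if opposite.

+9957.0852 rpm (same as input, |ω| = 9957.0852 rpm)

Stage 1 [96T→50T]: ω = 1769.0000×96/50 = 3396.4800 rpm, dir flips to −; running = −3396.4800
Stage 2 [80T→80T]: ω = 3396.4800×80/80 = 3396.4800 rpm, dir flips to +; running = +3396.4800
Stage 3 [94T→71T]: ω = 3396.4800×94/71 = 4496.7482 rpm, dir flips to −; running = −4496.7482
Stage 4 [34T→34T]: ω = 4496.7482×34/34 = 4496.7482 rpm, dir flips to +; running = +4496.7482
Stage 5 [62T→28T]: ω = 4496.7482×62/28 = 9957.0852 rpm, dir flips to −; running = −9957.0852
Stage 6 [83T→83T]: ω = 9957.0852×83/83 = 9957.0852 rpm, dir flips to +; running = +9957.0852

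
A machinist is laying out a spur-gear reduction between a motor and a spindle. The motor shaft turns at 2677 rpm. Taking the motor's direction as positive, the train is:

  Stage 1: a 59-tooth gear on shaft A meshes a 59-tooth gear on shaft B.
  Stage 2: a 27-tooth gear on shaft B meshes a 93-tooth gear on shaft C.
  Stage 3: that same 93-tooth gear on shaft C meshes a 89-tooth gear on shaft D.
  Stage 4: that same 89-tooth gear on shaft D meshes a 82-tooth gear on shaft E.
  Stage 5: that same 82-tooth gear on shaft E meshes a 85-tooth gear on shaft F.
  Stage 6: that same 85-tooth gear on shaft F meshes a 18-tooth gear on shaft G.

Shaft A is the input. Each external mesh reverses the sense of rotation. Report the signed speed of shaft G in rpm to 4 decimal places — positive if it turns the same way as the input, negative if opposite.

+4015.5000 rpm (same as input, |ω| = 4015.5000 rpm)

Stage 1 [59T→59T]: ω = 2677.0000×59/59 = 2677.0000 rpm, dir flips to −; running = −2677.0000
Stage 2 [27T→93T]: ω = 2677.0000×27/93 = 777.1935 rpm, dir flips to +; running = +777.1935
Stage 3 [93T→89T]: ω = 777.1935×93/89 = 812.1236 rpm, dir flips to −; running = −812.1236
Stage 4 [89T→82T]: ω = 812.1236×89/82 = 881.4512 rpm, dir flips to +; running = +881.4512
Stage 5 [82T→85T]: ω = 881.4512×82/85 = 850.3412 rpm, dir flips to −; running = −850.3412
Stage 6 [85T→18T]: ω = 850.3412×85/18 = 4015.5000 rpm, dir flips to +; running = +4015.5000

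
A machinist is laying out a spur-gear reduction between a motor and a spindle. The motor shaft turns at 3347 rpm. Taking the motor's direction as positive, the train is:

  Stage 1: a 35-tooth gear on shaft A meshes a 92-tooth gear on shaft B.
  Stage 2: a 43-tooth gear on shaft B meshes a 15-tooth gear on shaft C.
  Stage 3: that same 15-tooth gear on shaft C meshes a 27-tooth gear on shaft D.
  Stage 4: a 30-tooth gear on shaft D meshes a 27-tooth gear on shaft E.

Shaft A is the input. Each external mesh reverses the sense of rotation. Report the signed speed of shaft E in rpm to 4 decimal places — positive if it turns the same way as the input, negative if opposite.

Stage 1 [35T→92T]: ω = 3347.0000×35/92 = 1273.3152 rpm, dir flips to −; running = −1273.3152
Stage 2 [43T→15T]: ω = 1273.3152×43/15 = 3650.1703 rpm, dir flips to +; running = +3650.1703
Stage 3 [15T→27T]: ω = 3650.1703×15/27 = 2027.8724 rpm, dir flips to −; running = −2027.8724
Stage 4 [30T→27T]: ω = 2027.8724×30/27 = 2253.1915 rpm, dir flips to +; running = +2253.1915

+2253.1915 rpm (same as input, |ω| = 2253.1915 rpm)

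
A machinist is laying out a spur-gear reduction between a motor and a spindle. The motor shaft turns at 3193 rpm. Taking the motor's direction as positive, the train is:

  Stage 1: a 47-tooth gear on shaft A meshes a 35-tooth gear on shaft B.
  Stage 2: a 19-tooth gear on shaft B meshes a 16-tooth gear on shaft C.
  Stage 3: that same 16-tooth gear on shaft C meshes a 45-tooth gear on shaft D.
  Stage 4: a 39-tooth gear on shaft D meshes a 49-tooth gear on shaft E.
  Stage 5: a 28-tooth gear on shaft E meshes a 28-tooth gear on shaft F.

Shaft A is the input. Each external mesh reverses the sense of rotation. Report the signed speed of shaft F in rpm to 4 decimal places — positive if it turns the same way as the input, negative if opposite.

-1440.9149 rpm (opposite to input, |ω| = 1440.9149 rpm)

Stage 1 [47T→35T]: ω = 3193.0000×47/35 = 4287.7429 rpm, dir flips to −; running = −4287.7429
Stage 2 [19T→16T]: ω = 4287.7429×19/16 = 5091.6946 rpm, dir flips to +; running = +5091.6946
Stage 3 [16T→45T]: ω = 5091.6946×16/45 = 1810.3803 rpm, dir flips to −; running = −1810.3803
Stage 4 [39T→49T]: ω = 1810.3803×39/49 = 1440.9149 rpm, dir flips to +; running = +1440.9149
Stage 5 [28T→28T]: ω = 1440.9149×28/28 = 1440.9149 rpm, dir flips to −; running = −1440.9149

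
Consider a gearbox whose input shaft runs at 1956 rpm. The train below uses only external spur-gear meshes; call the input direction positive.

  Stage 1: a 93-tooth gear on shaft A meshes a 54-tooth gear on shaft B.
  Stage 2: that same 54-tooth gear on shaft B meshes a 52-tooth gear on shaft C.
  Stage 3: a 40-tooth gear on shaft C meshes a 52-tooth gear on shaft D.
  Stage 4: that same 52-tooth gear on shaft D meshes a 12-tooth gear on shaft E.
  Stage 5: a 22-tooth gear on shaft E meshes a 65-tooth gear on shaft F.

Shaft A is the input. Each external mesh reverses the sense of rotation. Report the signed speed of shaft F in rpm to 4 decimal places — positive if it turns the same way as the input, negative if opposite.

Stage 1 [93T→54T]: ω = 1956.0000×93/54 = 3368.6667 rpm, dir flips to −; running = −3368.6667
Stage 2 [54T→52T]: ω = 3368.6667×54/52 = 3498.2308 rpm, dir flips to +; running = +3498.2308
Stage 3 [40T→52T]: ω = 3498.2308×40/52 = 2690.9467 rpm, dir flips to −; running = −2690.9467
Stage 4 [52T→12T]: ω = 2690.9467×52/12 = 11660.7692 rpm, dir flips to +; running = +11660.7692
Stage 5 [22T→65T]: ω = 11660.7692×22/65 = 3946.7219 rpm, dir flips to −; running = −3946.7219

-3946.7219 rpm (opposite to input, |ω| = 3946.7219 rpm)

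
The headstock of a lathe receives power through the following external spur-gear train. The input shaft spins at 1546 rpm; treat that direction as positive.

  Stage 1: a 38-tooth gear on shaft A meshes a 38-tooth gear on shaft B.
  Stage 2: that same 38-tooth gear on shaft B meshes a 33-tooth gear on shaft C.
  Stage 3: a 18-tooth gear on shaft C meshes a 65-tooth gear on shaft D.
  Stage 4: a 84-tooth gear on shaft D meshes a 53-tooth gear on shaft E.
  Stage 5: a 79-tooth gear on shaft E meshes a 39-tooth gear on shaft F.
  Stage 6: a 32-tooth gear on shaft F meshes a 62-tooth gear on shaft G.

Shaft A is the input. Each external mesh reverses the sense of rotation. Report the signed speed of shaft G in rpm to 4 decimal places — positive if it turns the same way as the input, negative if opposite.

Stage 1 [38T→38T]: ω = 1546.0000×38/38 = 1546.0000 rpm, dir flips to −; running = −1546.0000
Stage 2 [38T→33T]: ω = 1546.0000×38/33 = 1780.2424 rpm, dir flips to +; running = +1780.2424
Stage 3 [18T→65T]: ω = 1780.2424×18/65 = 492.9902 rpm, dir flips to −; running = −492.9902
Stage 4 [84T→53T]: ω = 492.9902×84/53 = 781.3430 rpm, dir flips to +; running = +781.3430
Stage 5 [79T→39T]: ω = 781.3430×79/39 = 1582.7204 rpm, dir flips to −; running = −1582.7204
Stage 6 [32T→62T]: ω = 1582.7204×32/62 = 816.8879 rpm, dir flips to +; running = +816.8879

+816.8879 rpm (same as input, |ω| = 816.8879 rpm)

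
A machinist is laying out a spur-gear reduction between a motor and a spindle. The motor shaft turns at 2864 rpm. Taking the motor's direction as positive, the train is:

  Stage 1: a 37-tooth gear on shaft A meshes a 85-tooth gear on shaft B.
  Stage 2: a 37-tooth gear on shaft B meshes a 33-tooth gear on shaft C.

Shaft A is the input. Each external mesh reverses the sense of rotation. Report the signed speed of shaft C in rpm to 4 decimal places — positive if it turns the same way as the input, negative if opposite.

Stage 1 [37T→85T]: ω = 2864.0000×37/85 = 1246.6824 rpm, dir flips to −; running = −1246.6824
Stage 2 [37T→33T]: ω = 1246.6824×37/33 = 1397.7954 rpm, dir flips to +; running = +1397.7954

+1397.7954 rpm (same as input, |ω| = 1397.7954 rpm)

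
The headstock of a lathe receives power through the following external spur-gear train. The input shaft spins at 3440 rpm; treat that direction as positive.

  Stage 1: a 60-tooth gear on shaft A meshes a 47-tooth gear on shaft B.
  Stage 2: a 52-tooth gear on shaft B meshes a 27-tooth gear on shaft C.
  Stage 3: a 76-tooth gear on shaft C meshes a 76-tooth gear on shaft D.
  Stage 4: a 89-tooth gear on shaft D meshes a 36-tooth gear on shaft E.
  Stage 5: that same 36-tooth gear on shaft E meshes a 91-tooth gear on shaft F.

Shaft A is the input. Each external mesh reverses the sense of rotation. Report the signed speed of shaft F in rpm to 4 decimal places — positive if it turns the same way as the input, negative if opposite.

-8271.8001 rpm (opposite to input, |ω| = 8271.8001 rpm)

Stage 1 [60T→47T]: ω = 3440.0000×60/47 = 4391.4894 rpm, dir flips to −; running = −4391.4894
Stage 2 [52T→27T]: ω = 4391.4894×52/27 = 8457.6832 rpm, dir flips to +; running = +8457.6832
Stage 3 [76T→76T]: ω = 8457.6832×76/76 = 8457.6832 rpm, dir flips to −; running = −8457.6832
Stage 4 [89T→36T]: ω = 8457.6832×89/36 = 20909.2724 rpm, dir flips to +; running = +20909.2724
Stage 5 [36T→91T]: ω = 20909.2724×36/91 = 8271.8001 rpm, dir flips to −; running = −8271.8001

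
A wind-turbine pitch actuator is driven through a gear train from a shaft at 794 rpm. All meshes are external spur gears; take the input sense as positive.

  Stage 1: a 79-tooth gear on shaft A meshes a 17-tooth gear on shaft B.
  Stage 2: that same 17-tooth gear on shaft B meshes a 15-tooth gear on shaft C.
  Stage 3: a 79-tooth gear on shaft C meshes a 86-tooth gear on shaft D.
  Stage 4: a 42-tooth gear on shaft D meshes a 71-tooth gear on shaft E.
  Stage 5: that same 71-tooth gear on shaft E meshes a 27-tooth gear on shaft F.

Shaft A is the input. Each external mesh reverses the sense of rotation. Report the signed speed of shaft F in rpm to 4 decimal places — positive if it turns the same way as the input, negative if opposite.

Stage 1 [79T→17T]: ω = 794.0000×79/17 = 3689.7647 rpm, dir flips to −; running = −3689.7647
Stage 2 [17T→15T]: ω = 3689.7647×17/15 = 4181.7333 rpm, dir flips to +; running = +4181.7333
Stage 3 [79T→86T]: ω = 4181.7333×79/86 = 3841.3597 rpm, dir flips to −; running = −3841.3597
Stage 4 [42T→71T]: ω = 3841.3597×42/71 = 2272.3536 rpm, dir flips to +; running = +2272.3536
Stage 5 [71T→27T]: ω = 2272.3536×71/27 = 5975.4484 rpm, dir flips to −; running = −5975.4484

-5975.4484 rpm (opposite to input, |ω| = 5975.4484 rpm)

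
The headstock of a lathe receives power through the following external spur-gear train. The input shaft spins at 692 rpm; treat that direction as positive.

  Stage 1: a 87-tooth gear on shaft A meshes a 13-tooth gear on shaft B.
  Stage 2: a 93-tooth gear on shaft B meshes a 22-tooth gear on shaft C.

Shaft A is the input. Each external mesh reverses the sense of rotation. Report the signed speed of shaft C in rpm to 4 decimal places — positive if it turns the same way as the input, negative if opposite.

Stage 1 [87T→13T]: ω = 692.0000×87/13 = 4631.0769 rpm, dir flips to −; running = −4631.0769
Stage 2 [93T→22T]: ω = 4631.0769×93/22 = 19576.8252 rpm, dir flips to +; running = +19576.8252

+19576.8252 rpm (same as input, |ω| = 19576.8252 rpm)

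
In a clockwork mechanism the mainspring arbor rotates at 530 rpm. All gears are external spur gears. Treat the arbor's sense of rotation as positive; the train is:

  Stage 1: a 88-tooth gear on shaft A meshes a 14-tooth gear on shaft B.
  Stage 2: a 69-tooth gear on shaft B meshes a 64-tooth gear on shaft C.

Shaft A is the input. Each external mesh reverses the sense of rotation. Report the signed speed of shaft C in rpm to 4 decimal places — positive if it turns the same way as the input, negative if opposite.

+3591.6964 rpm (same as input, |ω| = 3591.6964 rpm)

Stage 1 [88T→14T]: ω = 530.0000×88/14 = 3331.4286 rpm, dir flips to −; running = −3331.4286
Stage 2 [69T→64T]: ω = 3331.4286×69/64 = 3591.6964 rpm, dir flips to +; running = +3591.6964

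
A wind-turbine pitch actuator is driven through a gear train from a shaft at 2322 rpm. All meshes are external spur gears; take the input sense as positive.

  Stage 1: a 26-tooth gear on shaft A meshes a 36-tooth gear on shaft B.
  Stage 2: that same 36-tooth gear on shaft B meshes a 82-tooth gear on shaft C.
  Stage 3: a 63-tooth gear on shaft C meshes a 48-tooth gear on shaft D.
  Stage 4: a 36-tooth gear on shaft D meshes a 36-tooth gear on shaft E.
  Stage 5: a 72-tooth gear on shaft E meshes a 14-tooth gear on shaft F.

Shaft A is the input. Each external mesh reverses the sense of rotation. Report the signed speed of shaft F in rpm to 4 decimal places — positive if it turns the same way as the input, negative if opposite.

-4969.6463 rpm (opposite to input, |ω| = 4969.6463 rpm)

Stage 1 [26T→36T]: ω = 2322.0000×26/36 = 1677.0000 rpm, dir flips to −; running = −1677.0000
Stage 2 [36T→82T]: ω = 1677.0000×36/82 = 736.2439 rpm, dir flips to +; running = +736.2439
Stage 3 [63T→48T]: ω = 736.2439×63/48 = 966.3201 rpm, dir flips to −; running = −966.3201
Stage 4 [36T→36T]: ω = 966.3201×36/36 = 966.3201 rpm, dir flips to +; running = +966.3201
Stage 5 [72T→14T]: ω = 966.3201×72/14 = 4969.6463 rpm, dir flips to −; running = −4969.6463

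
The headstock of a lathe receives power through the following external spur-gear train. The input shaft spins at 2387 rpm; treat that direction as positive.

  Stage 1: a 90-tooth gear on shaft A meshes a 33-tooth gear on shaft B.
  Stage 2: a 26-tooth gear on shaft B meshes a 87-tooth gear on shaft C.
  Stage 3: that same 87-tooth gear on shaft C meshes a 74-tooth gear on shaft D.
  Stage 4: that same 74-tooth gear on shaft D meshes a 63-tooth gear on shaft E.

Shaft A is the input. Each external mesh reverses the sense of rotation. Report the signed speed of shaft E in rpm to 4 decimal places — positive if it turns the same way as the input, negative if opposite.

+2686.6667 rpm (same as input, |ω| = 2686.6667 rpm)

Stage 1 [90T→33T]: ω = 2387.0000×90/33 = 6510.0000 rpm, dir flips to −; running = −6510.0000
Stage 2 [26T→87T]: ω = 6510.0000×26/87 = 1945.5172 rpm, dir flips to +; running = +1945.5172
Stage 3 [87T→74T]: ω = 1945.5172×87/74 = 2287.2973 rpm, dir flips to −; running = −2287.2973
Stage 4 [74T→63T]: ω = 2287.2973×74/63 = 2686.6667 rpm, dir flips to +; running = +2686.6667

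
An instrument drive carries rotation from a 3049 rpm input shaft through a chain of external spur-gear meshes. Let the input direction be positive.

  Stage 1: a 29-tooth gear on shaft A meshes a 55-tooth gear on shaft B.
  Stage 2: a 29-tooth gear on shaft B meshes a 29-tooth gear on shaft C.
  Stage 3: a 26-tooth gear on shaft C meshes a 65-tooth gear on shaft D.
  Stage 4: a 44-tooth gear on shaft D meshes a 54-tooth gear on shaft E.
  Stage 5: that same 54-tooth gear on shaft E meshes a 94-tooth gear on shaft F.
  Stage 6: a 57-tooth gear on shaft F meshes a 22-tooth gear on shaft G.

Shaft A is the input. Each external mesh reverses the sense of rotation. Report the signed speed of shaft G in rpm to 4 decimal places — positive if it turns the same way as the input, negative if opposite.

Stage 1 [29T→55T]: ω = 3049.0000×29/55 = 1607.6545 rpm, dir flips to −; running = −1607.6545
Stage 2 [29T→29T]: ω = 1607.6545×29/29 = 1607.6545 rpm, dir flips to +; running = +1607.6545
Stage 3 [26T→65T]: ω = 1607.6545×26/65 = 643.0618 rpm, dir flips to −; running = −643.0618
Stage 4 [44T→54T]: ω = 643.0618×44/54 = 523.9763 rpm, dir flips to +; running = +523.9763
Stage 5 [54T→94T]: ω = 523.9763×54/94 = 301.0077 rpm, dir flips to −; running = −301.0077
Stage 6 [57T→22T]: ω = 301.0077×57/22 = 779.8835 rpm, dir flips to +; running = +779.8835

+779.8835 rpm (same as input, |ω| = 779.8835 rpm)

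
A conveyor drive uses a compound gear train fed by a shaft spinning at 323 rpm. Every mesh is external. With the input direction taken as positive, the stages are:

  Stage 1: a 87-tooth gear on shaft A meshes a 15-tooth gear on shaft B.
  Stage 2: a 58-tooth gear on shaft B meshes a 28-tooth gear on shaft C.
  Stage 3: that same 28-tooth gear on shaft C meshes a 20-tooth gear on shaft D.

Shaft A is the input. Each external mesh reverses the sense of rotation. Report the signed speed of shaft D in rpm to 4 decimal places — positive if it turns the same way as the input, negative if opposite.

Stage 1 [87T→15T]: ω = 323.0000×87/15 = 1873.4000 rpm, dir flips to −; running = −1873.4000
Stage 2 [58T→28T]: ω = 1873.4000×58/28 = 3880.6143 rpm, dir flips to +; running = +3880.6143
Stage 3 [28T→20T]: ω = 3880.6143×28/20 = 5432.8600 rpm, dir flips to −; running = −5432.8600

-5432.8600 rpm (opposite to input, |ω| = 5432.8600 rpm)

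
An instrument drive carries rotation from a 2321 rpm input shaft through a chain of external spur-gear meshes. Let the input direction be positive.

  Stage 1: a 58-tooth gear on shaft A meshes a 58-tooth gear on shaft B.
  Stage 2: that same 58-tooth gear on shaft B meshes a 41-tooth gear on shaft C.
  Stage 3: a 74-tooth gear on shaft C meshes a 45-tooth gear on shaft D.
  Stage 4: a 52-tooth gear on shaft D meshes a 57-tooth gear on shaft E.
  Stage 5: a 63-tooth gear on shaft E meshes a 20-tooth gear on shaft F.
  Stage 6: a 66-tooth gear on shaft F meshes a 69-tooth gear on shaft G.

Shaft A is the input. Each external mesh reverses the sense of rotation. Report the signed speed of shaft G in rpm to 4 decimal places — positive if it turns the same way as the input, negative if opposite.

+14841.3146 rpm (same as input, |ω| = 14841.3146 rpm)

Stage 1 [58T→58T]: ω = 2321.0000×58/58 = 2321.0000 rpm, dir flips to −; running = −2321.0000
Stage 2 [58T→41T]: ω = 2321.0000×58/41 = 3283.3659 rpm, dir flips to +; running = +3283.3659
Stage 3 [74T→45T]: ω = 3283.3659×74/45 = 5399.3127 rpm, dir flips to −; running = −5399.3127
Stage 4 [52T→57T]: ω = 5399.3127×52/57 = 4925.6888 rpm, dir flips to +; running = +4925.6888
Stage 5 [63T→20T]: ω = 4925.6888×63/20 = 15515.9198 rpm, dir flips to −; running = −15515.9198
Stage 6 [66T→69T]: ω = 15515.9198×66/69 = 14841.3146 rpm, dir flips to +; running = +14841.3146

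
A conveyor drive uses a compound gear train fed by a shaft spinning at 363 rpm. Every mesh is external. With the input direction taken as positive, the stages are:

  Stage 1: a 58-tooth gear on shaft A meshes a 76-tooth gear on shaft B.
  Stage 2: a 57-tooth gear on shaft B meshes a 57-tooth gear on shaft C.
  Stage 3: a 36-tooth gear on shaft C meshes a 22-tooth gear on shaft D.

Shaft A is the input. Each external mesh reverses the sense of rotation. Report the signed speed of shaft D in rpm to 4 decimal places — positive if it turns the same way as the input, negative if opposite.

Stage 1 [58T→76T]: ω = 363.0000×58/76 = 277.0263 rpm, dir flips to −; running = −277.0263
Stage 2 [57T→57T]: ω = 277.0263×57/57 = 277.0263 rpm, dir flips to +; running = +277.0263
Stage 3 [36T→22T]: ω = 277.0263×36/22 = 453.3158 rpm, dir flips to −; running = −453.3158

-453.3158 rpm (opposite to input, |ω| = 453.3158 rpm)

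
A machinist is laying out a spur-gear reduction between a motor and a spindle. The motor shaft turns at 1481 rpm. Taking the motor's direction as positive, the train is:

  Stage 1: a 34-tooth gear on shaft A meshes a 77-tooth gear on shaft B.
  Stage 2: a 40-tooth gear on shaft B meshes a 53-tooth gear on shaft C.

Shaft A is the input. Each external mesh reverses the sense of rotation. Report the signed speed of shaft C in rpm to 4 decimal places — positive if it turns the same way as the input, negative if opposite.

+493.5457 rpm (same as input, |ω| = 493.5457 rpm)

Stage 1 [34T→77T]: ω = 1481.0000×34/77 = 653.9481 rpm, dir flips to −; running = −653.9481
Stage 2 [40T→53T]: ω = 653.9481×40/53 = 493.5457 rpm, dir flips to +; running = +493.5457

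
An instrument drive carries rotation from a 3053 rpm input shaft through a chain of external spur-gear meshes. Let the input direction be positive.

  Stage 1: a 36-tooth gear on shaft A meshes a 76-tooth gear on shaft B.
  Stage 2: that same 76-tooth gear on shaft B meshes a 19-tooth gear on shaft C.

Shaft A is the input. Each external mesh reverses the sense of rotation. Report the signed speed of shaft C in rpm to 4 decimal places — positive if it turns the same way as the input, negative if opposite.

+5784.6316 rpm (same as input, |ω| = 5784.6316 rpm)

Stage 1 [36T→76T]: ω = 3053.0000×36/76 = 1446.1579 rpm, dir flips to −; running = −1446.1579
Stage 2 [76T→19T]: ω = 1446.1579×76/19 = 5784.6316 rpm, dir flips to +; running = +5784.6316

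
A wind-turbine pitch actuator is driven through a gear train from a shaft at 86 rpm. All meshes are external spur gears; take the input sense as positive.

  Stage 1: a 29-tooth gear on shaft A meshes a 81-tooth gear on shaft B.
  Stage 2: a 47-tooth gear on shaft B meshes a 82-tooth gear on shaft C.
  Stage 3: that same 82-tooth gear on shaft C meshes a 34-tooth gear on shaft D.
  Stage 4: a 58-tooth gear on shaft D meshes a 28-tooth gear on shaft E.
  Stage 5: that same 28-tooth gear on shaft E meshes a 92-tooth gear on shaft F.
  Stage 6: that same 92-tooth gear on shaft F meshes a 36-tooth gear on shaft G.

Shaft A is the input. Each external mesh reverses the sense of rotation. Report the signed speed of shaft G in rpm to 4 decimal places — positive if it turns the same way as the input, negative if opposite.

+68.5734 rpm (same as input, |ω| = 68.5734 rpm)

Stage 1 [29T→81T]: ω = 86.0000×29/81 = 30.7901 rpm, dir flips to −; running = −30.7901
Stage 2 [47T→82T]: ω = 30.7901×47/82 = 17.6480 rpm, dir flips to +; running = +17.6480
Stage 3 [82T→34T]: ω = 17.6480×82/34 = 42.5628 rpm, dir flips to −; running = −42.5628
Stage 4 [58T→28T]: ω = 42.5628×58/28 = 88.1658 rpm, dir flips to +; running = +88.1658
Stage 5 [28T→92T]: ω = 88.1658×28/92 = 26.8331 rpm, dir flips to −; running = −26.8331
Stage 6 [92T→36T]: ω = 26.8331×92/36 = 68.5734 rpm, dir flips to +; running = +68.5734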